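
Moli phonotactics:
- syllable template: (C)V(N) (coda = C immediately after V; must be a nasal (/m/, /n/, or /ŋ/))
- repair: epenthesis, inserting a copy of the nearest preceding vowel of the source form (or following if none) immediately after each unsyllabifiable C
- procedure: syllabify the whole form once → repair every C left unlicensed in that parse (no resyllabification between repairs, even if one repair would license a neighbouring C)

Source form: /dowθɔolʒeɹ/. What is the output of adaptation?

Syllabifying with onset maximization leaves /w/, /l/, /ɹ/ stranded (only a nasal (/m/, /n/, or /ŋ/) is licensed in coda position; onsets are limited to one consonant).
Inserting the epenthetic vowel yields /w/ → /wo/, /l/ → /lo/, /ɹ/ → /ɹe/.

dowoθɔoloʒeɹe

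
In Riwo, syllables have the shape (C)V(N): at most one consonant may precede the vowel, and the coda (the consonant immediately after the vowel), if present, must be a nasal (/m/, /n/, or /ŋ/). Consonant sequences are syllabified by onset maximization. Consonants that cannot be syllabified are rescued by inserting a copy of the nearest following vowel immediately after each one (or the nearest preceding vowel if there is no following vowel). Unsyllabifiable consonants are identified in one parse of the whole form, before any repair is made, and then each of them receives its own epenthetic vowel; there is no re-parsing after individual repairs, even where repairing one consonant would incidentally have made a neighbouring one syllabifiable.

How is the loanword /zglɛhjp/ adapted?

Under (C)V(N), the unsyllabifiable consonants are /z/, /g/, /h/, /j/, /p/ (only a nasal (/m/, /n/, or /ŋ/) is licensed in coda position; onsets are limited to one consonant).
Epenthesis after each stranded consonant: /z/ → /zɛ/, /g/ → /gɛ/, /h/ → /hɛ/, /j/ → /jɛ/, /p/ → /pɛ/.

zɛgɛlɛhɛjɛpɛ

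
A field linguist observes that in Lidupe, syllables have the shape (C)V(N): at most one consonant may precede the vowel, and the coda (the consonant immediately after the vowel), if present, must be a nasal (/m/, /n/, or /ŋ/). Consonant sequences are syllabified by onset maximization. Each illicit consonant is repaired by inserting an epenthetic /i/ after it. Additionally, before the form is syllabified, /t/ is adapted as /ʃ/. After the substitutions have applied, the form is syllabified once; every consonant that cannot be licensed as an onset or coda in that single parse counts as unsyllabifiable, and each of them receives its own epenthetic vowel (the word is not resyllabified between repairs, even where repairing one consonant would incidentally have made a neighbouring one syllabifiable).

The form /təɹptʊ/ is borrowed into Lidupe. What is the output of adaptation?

ʃəɹipiʃʊ

Substitution: /t/ → /ʃ/, giving /ʃəɹpʃʊ/.
Syllabifying with onset maximization leaves /ɹ/, /p/ stranded (only a nasal (/m/, /n/, or /ŋ/) is licensed in coda position; onsets are limited to one consonant).
Inserting the epenthetic vowel yields /ɹ/ → /ɹi/, /p/ → /pi/.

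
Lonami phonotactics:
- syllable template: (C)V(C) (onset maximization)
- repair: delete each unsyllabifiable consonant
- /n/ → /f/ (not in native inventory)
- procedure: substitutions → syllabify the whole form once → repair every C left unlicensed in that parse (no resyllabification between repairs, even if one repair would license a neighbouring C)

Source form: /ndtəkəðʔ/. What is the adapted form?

Substitution: /n/ → /f/, giving /fdtəkəðʔ/.
Syllabifying with onset maximization leaves /f/, /d/, /ʔ/ stranded (at most one coda consonant is licensed; onsets are limited to one consonant).
Deletion applies to /f/, /d/, /ʔ/.

təkəð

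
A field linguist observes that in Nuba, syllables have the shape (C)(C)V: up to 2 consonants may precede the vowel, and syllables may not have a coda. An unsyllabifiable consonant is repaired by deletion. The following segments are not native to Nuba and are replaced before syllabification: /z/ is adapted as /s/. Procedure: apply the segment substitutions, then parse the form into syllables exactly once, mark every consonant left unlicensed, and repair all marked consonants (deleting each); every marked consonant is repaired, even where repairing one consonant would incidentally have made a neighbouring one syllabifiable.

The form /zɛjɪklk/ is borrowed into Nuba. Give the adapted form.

sɛjɪ

Substitution: /z/ → /s/, giving /sɛjɪklk/.
The consonants /k/, /l/, /k/ cannot be parsed into a legal (C)(C)V syllable (no codas are permitted; onsets may contain at most 2 consonants).
Deletion applies to /k/, /l/, /k/.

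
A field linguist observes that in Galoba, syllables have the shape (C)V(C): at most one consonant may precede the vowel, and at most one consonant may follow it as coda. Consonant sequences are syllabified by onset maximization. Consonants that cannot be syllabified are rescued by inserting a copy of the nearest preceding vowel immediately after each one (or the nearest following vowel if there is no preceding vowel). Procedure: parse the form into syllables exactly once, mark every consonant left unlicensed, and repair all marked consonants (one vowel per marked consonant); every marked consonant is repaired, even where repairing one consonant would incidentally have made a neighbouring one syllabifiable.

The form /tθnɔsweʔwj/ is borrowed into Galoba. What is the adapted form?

Syllabifying with onset maximization leaves /t/, /θ/, /w/, /j/ stranded (at most one coda consonant is licensed; onsets are limited to one consonant).
Inserting the epenthetic vowel yields /t/ → /tɔ/, /θ/ → /θɔ/, /w/ → /we/, /j/ → /je/.

tɔθɔnɔsweʔweje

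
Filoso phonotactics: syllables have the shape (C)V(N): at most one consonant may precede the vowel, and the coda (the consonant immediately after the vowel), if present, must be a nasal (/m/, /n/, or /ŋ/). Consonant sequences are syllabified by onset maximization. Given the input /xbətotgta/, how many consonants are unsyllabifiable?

3

The consonants /x/, /t/, /g/ cannot be parsed into a legal (C)V(N) syllable (only a nasal (/m/, /n/, or /ŋ/) is licensed in coda position; onsets are limited to one consonant).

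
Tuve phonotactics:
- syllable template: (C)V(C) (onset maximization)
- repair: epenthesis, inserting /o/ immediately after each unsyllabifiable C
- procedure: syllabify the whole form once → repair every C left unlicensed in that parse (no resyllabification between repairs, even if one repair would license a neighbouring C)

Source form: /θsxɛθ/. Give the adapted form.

θosoxɛθ

The consonants /θ/, /s/ cannot be parsed into a legal (C)V(C) syllable (at most one coda consonant is licensed; onsets are limited to one consonant).
Each unlicensed consonant becomes the onset of a new syllable: /θ/ → /θo/, /s/ → /so/.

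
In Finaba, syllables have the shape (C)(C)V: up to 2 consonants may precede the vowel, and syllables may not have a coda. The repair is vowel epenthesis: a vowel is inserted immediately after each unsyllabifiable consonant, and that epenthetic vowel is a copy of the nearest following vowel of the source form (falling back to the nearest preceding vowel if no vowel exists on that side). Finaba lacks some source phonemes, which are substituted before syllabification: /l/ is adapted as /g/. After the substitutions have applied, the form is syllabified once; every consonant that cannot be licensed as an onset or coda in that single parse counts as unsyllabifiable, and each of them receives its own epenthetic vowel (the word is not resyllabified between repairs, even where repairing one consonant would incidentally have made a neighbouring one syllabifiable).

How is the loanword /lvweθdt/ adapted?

Substitution: /l/ → /g/, giving /gvweθdt/.
Syllabifying with onset maximization leaves /g/, /θ/, /d/, /t/ stranded (no codas are permitted; onsets may contain at most 2 consonants).
Epenthesis after each stranded consonant: /g/ → /ge/, /θ/ → /θe/, /d/ → /de/, /t/ → /te/.

gevweθedete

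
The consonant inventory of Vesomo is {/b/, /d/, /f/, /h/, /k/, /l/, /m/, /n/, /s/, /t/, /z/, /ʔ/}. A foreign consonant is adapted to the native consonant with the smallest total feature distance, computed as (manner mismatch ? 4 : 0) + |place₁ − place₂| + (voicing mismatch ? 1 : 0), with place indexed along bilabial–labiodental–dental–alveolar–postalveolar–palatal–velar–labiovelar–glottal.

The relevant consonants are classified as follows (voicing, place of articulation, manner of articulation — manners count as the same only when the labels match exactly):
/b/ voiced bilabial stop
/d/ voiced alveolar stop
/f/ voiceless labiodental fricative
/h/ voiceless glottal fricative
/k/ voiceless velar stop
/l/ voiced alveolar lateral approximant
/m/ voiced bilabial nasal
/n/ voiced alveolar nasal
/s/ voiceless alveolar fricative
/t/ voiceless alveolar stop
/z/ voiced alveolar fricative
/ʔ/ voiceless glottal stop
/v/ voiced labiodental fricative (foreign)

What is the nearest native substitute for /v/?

f

/f/ is closest: same manner (fricative), place distance 0 (labiodental→labiodental), voicing differs (+1); total 1. Next closest is /z/ at distance 2.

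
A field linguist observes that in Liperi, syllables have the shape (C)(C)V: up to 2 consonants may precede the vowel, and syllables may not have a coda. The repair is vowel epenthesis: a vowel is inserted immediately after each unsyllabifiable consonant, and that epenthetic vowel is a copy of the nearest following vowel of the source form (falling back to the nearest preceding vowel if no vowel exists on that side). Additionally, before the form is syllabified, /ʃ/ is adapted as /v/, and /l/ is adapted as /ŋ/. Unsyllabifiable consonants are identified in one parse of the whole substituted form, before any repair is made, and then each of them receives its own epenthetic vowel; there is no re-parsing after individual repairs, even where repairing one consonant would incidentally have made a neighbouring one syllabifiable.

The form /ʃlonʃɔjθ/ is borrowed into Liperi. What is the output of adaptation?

Substitution: /ʃ/ → /v/, /l/ → /ŋ/, giving /vŋonvɔjθ/.
Under (C)(C)V, the unsyllabifiable consonants are /j/, /θ/ (no codas are permitted; onsets may contain at most 2 consonants).
Each unlicensed consonant becomes the onset of a new syllable: /j/ → /jɔ/, /θ/ → /θɔ/.

vŋonvɔjɔθɔ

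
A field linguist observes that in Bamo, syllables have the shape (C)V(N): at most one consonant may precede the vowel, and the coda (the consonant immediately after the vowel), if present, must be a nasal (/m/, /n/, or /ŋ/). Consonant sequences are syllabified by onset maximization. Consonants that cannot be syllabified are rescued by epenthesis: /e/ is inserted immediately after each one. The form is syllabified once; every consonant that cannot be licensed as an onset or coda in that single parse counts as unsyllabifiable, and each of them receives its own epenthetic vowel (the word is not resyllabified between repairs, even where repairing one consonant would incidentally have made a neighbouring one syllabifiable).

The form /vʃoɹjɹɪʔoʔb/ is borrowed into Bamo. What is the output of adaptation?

Syllabifying with onset maximization leaves /v/, /ɹ/, /j/, /ʔ/, /b/ stranded (only a nasal (/m/, /n/, or /ŋ/) is licensed in coda position; onsets are limited to one consonant).
Each unlicensed consonant becomes the onset of a new syllable: /v/ → /ve/, /ɹ/ → /ɹe/, /j/ → /je/, /ʔ/ → /ʔe/, /b/ → /be/.

veʃoɹejeɹɪʔoʔebe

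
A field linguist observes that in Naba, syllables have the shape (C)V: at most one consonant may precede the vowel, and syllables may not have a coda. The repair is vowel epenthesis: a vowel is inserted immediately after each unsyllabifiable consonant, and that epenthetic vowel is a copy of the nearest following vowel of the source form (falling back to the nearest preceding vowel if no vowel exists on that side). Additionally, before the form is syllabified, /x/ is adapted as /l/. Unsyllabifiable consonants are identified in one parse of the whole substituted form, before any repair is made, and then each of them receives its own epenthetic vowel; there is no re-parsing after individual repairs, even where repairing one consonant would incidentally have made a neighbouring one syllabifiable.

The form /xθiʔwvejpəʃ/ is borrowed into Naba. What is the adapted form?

Substitution: /x/ → /l/, giving /lθiʔwvejpəʃ/.
Under (C)V, the unsyllabifiable consonants are /l/, /ʔ/, /w/, /j/, /ʃ/ (no codas are permitted; onsets are limited to one consonant).
Inserting the epenthetic vowel yields /l/ → /li/, /ʔ/ → /ʔe/, /w/ → /we/, /j/ → /jə/, /ʃ/ → /ʃə/.

liθiʔewevejəpəʃə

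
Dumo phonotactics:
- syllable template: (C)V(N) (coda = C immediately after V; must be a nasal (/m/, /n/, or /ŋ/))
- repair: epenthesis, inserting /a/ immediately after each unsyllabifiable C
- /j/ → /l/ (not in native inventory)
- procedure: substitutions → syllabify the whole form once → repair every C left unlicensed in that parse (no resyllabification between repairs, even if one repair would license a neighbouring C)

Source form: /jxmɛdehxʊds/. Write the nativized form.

Substitution: /j/ → /l/, giving /lxmɛdehxʊds/.
Syllabifying with onset maximization leaves /l/, /x/, /h/, /d/, /s/ stranded (only a nasal (/m/, /n/, or /ŋ/) is licensed in coda position; onsets are limited to one consonant).
Inserting the epenthetic vowel yields /l/ → /la/, /x/ → /xa/, /h/ → /ha/, /d/ → /da/, /s/ → /sa/.

laxamɛdehaxʊdasa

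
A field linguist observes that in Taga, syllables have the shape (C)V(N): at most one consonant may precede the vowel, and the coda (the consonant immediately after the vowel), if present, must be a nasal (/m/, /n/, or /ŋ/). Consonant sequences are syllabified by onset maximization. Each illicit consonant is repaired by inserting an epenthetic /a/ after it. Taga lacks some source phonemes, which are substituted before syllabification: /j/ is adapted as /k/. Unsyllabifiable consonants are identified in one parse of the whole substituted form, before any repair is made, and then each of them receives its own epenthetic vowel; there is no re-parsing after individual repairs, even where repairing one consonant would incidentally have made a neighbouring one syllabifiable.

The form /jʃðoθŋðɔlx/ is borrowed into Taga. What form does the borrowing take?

Substitution: /j/ → /k/, giving /kʃðoθŋðɔlx/.
Under (C)V(N), the unsyllabifiable consonants are /k/, /ʃ/, /θ/, /ŋ/, /l/, /x/ (only a nasal (/m/, /n/, or /ŋ/) is licensed in coda position; onsets are limited to one consonant).
Inserting the epenthetic vowel yields /k/ → /ka/, /ʃ/ → /ʃa/, /θ/ → /θa/, /ŋ/ → /ŋa/, /l/ → /la/, /x/ → /xa/.

kaʃaðoθaŋaðɔlaxa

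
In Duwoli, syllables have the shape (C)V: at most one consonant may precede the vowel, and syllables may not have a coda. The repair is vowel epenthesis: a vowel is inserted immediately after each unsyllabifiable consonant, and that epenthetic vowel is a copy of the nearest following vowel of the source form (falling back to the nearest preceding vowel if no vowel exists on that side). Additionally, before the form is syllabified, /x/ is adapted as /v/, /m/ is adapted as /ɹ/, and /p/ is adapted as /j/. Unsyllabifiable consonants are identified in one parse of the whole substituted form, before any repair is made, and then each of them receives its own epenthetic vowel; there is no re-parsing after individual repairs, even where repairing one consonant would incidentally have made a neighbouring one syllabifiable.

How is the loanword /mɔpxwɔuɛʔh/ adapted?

Substitution: /m/ → /ɹ/, /p/ → /j/, /x/ → /v/, giving /ɹɔjvwɔuɛʔh/.
Syllabifying with onset maximization leaves /j/, /v/, /ʔ/, /h/ stranded (no codas are permitted; onsets are limited to one consonant).
Inserting the epenthetic vowel yields /j/ → /jɔ/, /v/ → /vɔ/, /ʔ/ → /ʔɛ/, /h/ → /hɛ/.

ɹɔjɔvɔwɔuɛʔɛhɛ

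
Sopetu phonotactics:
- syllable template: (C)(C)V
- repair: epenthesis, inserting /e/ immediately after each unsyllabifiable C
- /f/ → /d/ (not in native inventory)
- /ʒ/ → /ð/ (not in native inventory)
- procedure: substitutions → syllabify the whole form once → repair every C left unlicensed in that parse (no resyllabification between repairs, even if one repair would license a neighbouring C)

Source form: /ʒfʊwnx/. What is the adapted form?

Substitution: /ʒ/ → /ð/, /f/ → /d/, giving /ðdʊwnx/.
Syllabifying with onset maximization leaves /w/, /n/, /x/ stranded (no codas are permitted; onsets may contain at most 2 consonants).
Inserting the epenthetic vowel yields /w/ → /we/, /n/ → /ne/, /x/ → /xe/.

ðdʊwenexe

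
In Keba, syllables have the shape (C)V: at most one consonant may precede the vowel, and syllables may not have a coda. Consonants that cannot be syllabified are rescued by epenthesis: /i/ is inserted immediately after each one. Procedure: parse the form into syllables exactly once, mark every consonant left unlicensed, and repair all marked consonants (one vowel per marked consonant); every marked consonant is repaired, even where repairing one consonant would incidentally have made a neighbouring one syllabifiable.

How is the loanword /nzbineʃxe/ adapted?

nizibineʃixe

The consonants /n/, /z/, /ʃ/ cannot be parsed into a legal (C)V syllable (no codas are permitted; onsets are limited to one consonant).
Epenthesis after each stranded consonant: /n/ → /ni/, /z/ → /zi/, /ʃ/ → /ʃi/.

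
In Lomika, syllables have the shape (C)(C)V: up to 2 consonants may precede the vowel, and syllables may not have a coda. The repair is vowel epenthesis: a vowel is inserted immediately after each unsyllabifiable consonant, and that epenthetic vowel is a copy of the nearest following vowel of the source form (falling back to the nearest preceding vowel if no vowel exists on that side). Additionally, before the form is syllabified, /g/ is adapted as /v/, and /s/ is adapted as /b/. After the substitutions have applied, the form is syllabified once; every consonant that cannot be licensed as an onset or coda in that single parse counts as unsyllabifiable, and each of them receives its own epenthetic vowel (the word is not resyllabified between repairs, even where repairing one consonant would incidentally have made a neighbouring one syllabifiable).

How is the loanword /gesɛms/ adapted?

Substitution: /g/ → /v/, /s/ → /b/, giving /vebɛmb/.
The consonants /m/, /b/ cannot be parsed into a legal (C)(C)V syllable (no codas are permitted; onsets may contain at most 2 consonants).
Inserting the epenthetic vowel yields /m/ → /mɛ/, /b/ → /bɛ/.

vebɛmɛbɛ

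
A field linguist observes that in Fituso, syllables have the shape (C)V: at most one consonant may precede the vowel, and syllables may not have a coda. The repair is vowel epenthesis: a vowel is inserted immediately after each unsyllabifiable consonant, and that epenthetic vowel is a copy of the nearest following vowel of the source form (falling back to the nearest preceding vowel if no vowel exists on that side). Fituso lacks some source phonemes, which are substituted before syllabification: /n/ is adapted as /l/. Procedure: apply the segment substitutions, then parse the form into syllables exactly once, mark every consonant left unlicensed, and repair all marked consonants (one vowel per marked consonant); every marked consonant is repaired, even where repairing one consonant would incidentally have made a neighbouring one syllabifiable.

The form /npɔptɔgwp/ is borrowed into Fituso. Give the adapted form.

Substitution: /n/ → /l/, giving /lpɔptɔgwp/.
Under (C)V, the unsyllabifiable consonants are /l/, /p/, /g/, /w/, /p/ (no codas are permitted; onsets are limited to one consonant).
Epenthesis after each stranded consonant: /l/ → /lɔ/, /p/ → /pɔ/, /g/ → /gɔ/, /w/ → /wɔ/, /p/ → /pɔ/.

lɔpɔpɔtɔgɔwɔpɔ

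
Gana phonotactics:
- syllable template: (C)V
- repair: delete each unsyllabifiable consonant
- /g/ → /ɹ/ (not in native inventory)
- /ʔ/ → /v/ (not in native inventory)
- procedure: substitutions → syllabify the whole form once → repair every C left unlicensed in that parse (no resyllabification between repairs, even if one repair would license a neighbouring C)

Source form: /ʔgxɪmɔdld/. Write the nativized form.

xɪmɔ

Substitution: /ʔ/ → /v/, /g/ → /ɹ/, giving /vɹxɪmɔdld/.
The consonants /v/, /ɹ/, /d/, /l/, /d/ cannot be parsed into a legal (C)V syllable (no codas are permitted; onsets are limited to one consonant).
Deleting the stranded consonants removes /v/, /ɹ/, /d/, /l/, /d/.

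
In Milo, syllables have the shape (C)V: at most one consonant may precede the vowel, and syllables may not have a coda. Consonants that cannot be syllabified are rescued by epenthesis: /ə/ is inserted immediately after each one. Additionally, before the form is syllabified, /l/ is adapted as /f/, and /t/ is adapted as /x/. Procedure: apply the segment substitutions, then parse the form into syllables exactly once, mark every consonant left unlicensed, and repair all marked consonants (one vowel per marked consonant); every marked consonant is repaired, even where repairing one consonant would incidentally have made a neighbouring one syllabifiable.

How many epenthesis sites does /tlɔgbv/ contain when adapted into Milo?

After substitution the input is /xfɔgbv/.
The unsyllabifiable consonants are /x/, /g/, /b/, /v/; each receives one epenthetic vowel.

4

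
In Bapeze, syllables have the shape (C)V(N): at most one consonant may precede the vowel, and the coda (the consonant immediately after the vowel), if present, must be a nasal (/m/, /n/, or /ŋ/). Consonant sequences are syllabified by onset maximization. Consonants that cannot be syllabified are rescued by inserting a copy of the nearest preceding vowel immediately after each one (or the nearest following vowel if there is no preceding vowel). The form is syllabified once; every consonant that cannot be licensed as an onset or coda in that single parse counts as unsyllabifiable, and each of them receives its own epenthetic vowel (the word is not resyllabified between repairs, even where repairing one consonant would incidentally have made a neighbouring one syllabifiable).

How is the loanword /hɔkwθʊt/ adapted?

Under (C)V(N), the unsyllabifiable consonants are /k/, /w/, /t/ (only a nasal (/m/, /n/, or /ŋ/) is licensed in coda position; onsets are limited to one consonant).
Inserting the epenthetic vowel yields /k/ → /kɔ/, /w/ → /wɔ/, /t/ → /tʊ/.

hɔkɔwɔθʊtʊ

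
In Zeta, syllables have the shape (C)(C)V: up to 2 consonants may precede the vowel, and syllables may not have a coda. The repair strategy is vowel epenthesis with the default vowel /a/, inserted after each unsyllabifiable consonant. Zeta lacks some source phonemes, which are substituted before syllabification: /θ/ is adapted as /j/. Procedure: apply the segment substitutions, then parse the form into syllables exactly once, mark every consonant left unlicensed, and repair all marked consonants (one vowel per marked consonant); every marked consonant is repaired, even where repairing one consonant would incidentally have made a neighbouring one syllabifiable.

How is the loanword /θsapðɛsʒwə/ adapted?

Substitution: /θ/ → /j/, giving /jsapðɛsʒwə/.
The consonants /s/ cannot be parsed into a legal (C)(C)V syllable (no codas are permitted; onsets may contain at most 2 consonants).
Inserting the epenthetic vowel yields /s/ → /sa/.

jsapðɛsaʒwə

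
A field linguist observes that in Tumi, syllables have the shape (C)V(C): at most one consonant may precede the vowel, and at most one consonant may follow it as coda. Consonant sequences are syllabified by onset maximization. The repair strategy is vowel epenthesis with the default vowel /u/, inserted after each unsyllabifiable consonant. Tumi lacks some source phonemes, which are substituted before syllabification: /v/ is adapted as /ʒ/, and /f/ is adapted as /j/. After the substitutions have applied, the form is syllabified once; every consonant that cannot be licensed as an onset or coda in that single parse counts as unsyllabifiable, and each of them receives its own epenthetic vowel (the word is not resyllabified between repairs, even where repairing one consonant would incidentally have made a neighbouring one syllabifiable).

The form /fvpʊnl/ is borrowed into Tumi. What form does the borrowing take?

Substitution: /f/ → /j/, /v/ → /ʒ/, giving /jʒpʊnl/.
Under (C)V(C), the unsyllabifiable consonants are /j/, /ʒ/, /l/ (at most one coda consonant is licensed; onsets are limited to one consonant).
Epenthesis after each stranded consonant: /j/ → /ju/, /ʒ/ → /ʒu/, /l/ → /lu/.

juʒupʊnlu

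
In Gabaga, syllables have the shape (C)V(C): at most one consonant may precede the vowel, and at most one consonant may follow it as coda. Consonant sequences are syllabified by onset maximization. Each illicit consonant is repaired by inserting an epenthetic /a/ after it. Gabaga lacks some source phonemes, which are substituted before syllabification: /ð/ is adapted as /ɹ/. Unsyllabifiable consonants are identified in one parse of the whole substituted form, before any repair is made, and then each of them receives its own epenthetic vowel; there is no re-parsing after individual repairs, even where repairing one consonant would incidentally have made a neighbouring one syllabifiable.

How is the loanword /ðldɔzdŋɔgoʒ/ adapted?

Substitution: /ð/ → /ɹ/, giving /ɹldɔzdŋɔgoʒ/.
Under (C)V(C), the unsyllabifiable consonants are /ɹ/, /l/, /d/ (at most one coda consonant is licensed; onsets are limited to one consonant).
Inserting the epenthetic vowel yields /ɹ/ → /ɹa/, /l/ → /la/, /d/ → /da/.

ɹaladɔzdaŋɔgoʒ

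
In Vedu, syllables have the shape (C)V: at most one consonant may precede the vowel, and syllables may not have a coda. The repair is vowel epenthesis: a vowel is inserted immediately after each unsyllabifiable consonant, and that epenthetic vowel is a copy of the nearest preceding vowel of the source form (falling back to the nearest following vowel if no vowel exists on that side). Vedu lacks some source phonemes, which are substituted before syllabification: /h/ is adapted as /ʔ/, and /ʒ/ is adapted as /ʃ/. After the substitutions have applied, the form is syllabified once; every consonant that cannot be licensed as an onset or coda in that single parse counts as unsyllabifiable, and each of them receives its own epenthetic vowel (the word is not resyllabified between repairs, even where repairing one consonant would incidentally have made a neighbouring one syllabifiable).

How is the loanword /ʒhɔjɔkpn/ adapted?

Substitution: /ʒ/ → /ʃ/, /h/ → /ʔ/, giving /ʃʔɔjɔkpn/.
Syllabifying with onset maximization leaves /ʃ/, /k/, /p/, /n/ stranded (no codas are permitted; onsets are limited to one consonant).
Epenthesis after each stranded consonant: /ʃ/ → /ʃɔ/, /k/ → /kɔ/, /p/ → /pɔ/, /n/ → /nɔ/.

ʃɔʔɔjɔkɔpɔnɔ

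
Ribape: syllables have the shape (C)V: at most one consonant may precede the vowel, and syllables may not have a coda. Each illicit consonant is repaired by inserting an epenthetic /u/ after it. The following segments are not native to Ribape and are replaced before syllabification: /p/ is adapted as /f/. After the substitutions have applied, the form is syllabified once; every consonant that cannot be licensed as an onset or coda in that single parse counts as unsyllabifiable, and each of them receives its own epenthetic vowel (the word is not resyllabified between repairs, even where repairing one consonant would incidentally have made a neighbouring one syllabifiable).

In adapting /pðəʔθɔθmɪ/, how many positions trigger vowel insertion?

After substitution the input is /fðəʔθɔθmɪ/.
The unsyllabifiable consonants are /f/, /ʔ/, /θ/; each receives one epenthetic vowel.

3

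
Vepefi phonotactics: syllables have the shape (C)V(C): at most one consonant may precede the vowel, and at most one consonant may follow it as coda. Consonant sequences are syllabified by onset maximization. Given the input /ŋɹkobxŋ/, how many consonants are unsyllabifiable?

Syllabifying with onset maximization leaves /ŋ/, /ɹ/, /x/, /ŋ/ stranded (at most one coda consonant is licensed; onsets are limited to one consonant).

4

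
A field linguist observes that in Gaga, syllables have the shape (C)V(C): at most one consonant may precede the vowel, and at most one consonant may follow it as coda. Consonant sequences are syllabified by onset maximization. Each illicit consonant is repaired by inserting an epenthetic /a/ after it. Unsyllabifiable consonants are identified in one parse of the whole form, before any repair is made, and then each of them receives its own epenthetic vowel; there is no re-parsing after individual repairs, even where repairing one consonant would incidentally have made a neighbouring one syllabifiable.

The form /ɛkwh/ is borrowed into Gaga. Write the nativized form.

Syllabifying with onset maximization leaves /w/, /h/ stranded (at most one coda consonant is licensed; onsets are limited to one consonant).
Each unlicensed consonant becomes the onset of a new syllable: /w/ → /wa/, /h/ → /ha/.

ɛkwaha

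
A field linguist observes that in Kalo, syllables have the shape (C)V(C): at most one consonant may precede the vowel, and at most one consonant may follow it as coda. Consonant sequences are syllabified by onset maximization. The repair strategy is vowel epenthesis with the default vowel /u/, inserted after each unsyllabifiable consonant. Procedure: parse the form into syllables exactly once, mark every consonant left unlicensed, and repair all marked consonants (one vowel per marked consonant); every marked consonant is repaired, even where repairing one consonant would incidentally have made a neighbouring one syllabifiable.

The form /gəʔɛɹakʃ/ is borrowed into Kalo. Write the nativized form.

The consonants /ʃ/ cannot be parsed into a legal (C)V(C) syllable (at most one coda consonant is licensed; onsets are limited to one consonant).
Inserting the epenthetic vowel yields /ʃ/ → /ʃu/.

gəʔɛɹakʃu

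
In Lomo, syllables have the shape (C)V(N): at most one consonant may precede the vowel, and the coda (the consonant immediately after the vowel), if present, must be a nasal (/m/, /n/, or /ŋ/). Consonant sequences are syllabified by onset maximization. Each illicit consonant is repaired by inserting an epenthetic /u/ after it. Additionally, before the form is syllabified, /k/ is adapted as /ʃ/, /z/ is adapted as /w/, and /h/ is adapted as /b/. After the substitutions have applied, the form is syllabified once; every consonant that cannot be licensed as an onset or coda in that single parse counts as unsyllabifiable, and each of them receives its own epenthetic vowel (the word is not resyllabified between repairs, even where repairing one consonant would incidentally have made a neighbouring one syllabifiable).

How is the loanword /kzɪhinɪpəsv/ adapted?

ʃuwɪbinɪpəsuvu

Substitution: /k/ → /ʃ/, /z/ → /w/, /h/ → /b/, giving /ʃwɪbinɪpəsv/.
Syllabifying with onset maximization leaves /ʃ/, /s/, /v/ stranded (only a nasal (/m/, /n/, or /ŋ/) is licensed in coda position; onsets are limited to one consonant).
Epenthesis after each stranded consonant: /ʃ/ → /ʃu/, /s/ → /su/, /v/ → /vu/.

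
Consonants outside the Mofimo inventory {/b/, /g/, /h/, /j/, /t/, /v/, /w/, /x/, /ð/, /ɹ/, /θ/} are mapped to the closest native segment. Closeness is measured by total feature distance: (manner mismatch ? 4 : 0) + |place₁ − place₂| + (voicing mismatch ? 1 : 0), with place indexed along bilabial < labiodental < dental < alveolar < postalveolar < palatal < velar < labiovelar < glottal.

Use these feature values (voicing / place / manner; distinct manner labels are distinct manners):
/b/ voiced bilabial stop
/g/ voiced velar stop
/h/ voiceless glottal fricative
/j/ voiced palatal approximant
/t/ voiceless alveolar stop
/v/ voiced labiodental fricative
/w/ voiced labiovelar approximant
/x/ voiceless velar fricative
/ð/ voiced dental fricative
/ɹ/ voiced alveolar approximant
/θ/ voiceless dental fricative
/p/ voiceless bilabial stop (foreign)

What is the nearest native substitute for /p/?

/b/ is closest: same manner (stop), place distance 0 (bilabial→bilabial), voicing differs (+1); total 1. Next closest is /t/ at distance 3.

b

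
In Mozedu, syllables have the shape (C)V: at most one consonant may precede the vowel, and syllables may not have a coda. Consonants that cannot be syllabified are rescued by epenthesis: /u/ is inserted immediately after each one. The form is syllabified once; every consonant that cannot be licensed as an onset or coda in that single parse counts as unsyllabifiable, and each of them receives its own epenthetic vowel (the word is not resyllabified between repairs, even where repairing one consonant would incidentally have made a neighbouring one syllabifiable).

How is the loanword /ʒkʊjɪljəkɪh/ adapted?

ʒukʊjɪlujəkɪhu

Syllabifying with onset maximization leaves /ʒ/, /l/, /h/ stranded (no codas are permitted; onsets are limited to one consonant).
Epenthesis after each stranded consonant: /ʒ/ → /ʒu/, /l/ → /lu/, /h/ → /hu/.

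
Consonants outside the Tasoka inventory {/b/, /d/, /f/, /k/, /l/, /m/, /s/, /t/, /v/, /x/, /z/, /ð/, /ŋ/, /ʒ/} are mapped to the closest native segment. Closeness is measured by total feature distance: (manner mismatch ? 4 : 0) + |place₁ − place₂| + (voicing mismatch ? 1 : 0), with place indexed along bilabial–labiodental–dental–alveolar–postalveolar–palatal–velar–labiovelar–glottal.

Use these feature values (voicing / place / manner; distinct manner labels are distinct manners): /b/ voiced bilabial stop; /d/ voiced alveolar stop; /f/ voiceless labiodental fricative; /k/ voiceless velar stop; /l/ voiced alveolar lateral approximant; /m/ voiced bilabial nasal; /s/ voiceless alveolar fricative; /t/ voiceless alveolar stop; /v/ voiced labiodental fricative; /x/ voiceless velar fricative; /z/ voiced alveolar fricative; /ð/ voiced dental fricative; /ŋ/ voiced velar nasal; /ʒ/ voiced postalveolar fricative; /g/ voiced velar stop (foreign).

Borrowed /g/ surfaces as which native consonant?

/k/ is closest: same manner (stop), place distance 0 (velar→velar), voicing differs (+1); total 1. Next closest is /d/ at distance 3.

k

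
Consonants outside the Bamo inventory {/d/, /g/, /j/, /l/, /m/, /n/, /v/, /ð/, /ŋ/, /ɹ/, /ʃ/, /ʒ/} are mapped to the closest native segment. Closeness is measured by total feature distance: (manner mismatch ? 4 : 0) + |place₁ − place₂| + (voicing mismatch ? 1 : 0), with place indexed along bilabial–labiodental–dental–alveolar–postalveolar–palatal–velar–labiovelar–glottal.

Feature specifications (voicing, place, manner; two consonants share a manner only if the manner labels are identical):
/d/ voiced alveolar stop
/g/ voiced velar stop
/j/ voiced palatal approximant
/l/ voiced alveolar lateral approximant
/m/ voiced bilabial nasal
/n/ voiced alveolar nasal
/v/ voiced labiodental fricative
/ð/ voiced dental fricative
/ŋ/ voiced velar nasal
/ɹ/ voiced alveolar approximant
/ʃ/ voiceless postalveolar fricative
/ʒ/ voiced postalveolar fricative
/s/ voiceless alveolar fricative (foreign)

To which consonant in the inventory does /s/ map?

/ʃ/ is closest: same manner (fricative), place distance 1 (alveolar→postalveolar), same voicing; total 1. Next closest is /ð/ at distance 2.

ʃ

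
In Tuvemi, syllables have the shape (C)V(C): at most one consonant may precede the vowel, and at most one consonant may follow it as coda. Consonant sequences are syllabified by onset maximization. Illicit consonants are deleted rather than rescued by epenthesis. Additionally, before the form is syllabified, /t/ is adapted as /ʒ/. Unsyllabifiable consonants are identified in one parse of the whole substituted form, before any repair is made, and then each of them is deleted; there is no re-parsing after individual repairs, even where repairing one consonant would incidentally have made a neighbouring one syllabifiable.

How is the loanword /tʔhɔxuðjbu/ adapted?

Substitution: /t/ → /ʒ/, giving /ʒʔhɔxuðjbu/.
Syllabifying with onset maximization leaves /ʒ/, /ʔ/, /j/ stranded (at most one coda consonant is licensed; onsets are limited to one consonant).
Deletion applies to /ʒ/, /ʔ/, /j/.

hɔxuðbu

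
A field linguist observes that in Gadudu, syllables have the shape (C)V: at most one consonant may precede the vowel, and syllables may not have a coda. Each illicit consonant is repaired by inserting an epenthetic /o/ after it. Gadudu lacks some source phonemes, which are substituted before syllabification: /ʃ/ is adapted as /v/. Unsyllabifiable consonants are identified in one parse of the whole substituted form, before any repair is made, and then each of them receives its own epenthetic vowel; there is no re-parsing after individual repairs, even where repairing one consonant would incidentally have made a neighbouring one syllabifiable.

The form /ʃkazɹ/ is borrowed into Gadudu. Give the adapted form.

vokazoɹo

Substitution: /ʃ/ → /v/, giving /vkazɹ/.
Syllabifying with onset maximization leaves /v/, /z/, /ɹ/ stranded (no codas are permitted; onsets are limited to one consonant).
Each unlicensed consonant becomes the onset of a new syllable: /v/ → /vo/, /z/ → /zo/, /ɹ/ → /ɹo/.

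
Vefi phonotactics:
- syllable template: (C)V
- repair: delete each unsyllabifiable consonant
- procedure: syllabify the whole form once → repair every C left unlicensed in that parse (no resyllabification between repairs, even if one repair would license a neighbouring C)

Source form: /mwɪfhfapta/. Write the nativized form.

wɪfata

Under (C)V, the unsyllabifiable consonants are /m/, /f/, /h/, /p/ (no codas are permitted; onsets are limited to one consonant).
Deletion applies to /m/, /f/, /h/, /p/.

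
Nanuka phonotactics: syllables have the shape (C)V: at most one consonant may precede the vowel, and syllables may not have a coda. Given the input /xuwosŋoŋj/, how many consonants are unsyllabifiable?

3

Under (C)V, the unsyllabifiable consonants are /s/, /ŋ/, /j/ (no codas are permitted; onsets are limited to one consonant).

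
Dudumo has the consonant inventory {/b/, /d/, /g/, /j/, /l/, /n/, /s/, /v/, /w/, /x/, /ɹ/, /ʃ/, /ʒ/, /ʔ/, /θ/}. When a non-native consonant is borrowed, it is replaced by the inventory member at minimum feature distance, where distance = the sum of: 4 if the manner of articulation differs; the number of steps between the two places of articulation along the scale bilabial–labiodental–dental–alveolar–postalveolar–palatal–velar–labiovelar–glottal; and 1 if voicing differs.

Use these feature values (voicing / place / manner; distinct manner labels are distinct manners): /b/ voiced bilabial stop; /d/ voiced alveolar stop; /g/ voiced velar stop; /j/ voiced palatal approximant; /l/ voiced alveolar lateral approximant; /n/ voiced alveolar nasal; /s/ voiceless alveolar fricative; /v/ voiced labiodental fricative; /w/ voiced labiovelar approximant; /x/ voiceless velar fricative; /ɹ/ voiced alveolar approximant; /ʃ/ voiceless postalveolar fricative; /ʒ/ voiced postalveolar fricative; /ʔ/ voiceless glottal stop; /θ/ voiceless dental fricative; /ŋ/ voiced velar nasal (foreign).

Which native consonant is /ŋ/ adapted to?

/n/ is closest: same manner (nasal), place distance 3 (velar→alveolar), same voicing; total 3. Next closest is /g/ at distance 4.

n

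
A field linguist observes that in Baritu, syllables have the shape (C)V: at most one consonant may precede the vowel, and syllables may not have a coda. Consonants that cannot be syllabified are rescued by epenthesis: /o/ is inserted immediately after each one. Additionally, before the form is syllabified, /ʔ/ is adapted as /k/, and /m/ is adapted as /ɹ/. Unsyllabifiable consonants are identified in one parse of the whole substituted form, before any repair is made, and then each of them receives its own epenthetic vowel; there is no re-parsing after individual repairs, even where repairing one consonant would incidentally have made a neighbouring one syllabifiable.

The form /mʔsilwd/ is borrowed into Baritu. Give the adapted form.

Substitution: /m/ → /ɹ/, /ʔ/ → /k/, giving /ɹksilwd/.
The consonants /ɹ/, /k/, /l/, /w/, /d/ cannot be parsed into a legal (C)V syllable (no codas are permitted; onsets are limited to one consonant).
Inserting the epenthetic vowel yields /ɹ/ → /ɹo/, /k/ → /ko/, /l/ → /lo/, /w/ → /wo/, /d/ → /do/.

ɹokosilowodo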